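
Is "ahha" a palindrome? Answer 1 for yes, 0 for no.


Input: ahha
Reversed: ahha
  Compare pos 0 ('a') with pos 3 ('a'): match
  Compare pos 1 ('h') with pos 2 ('h'): match
Result: palindrome

1


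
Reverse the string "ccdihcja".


Input: ccdihcja
Reading characters right to left:
  Position 7: 'a'
  Position 6: 'j'
  Position 5: 'c'
  Position 4: 'h'
  Position 3: 'i'
  Position 2: 'd'
  Position 1: 'c'
  Position 0: 'c'
Reversed: ajchidcc

ajchidcc


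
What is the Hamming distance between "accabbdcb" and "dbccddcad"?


Comparing "accabbdcb" and "dbccddcad" position by position:
  Position 0: 'a' vs 'd' => differ
  Position 1: 'c' vs 'b' => differ
  Position 2: 'c' vs 'c' => same
  Position 3: 'a' vs 'c' => differ
  Position 4: 'b' vs 'd' => differ
  Position 5: 'b' vs 'd' => differ
  Position 6: 'd' vs 'c' => differ
  Position 7: 'c' vs 'a' => differ
  Position 8: 'b' vs 'd' => differ
Total differences (Hamming distance): 8

8


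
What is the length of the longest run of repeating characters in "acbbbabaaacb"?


Input: "acbbbabaaacb"
Scanning for longest run:
  Position 1 ('c'): new char, reset run to 1
  Position 2 ('b'): new char, reset run to 1
  Position 3 ('b'): continues run of 'b', length=2
  Position 4 ('b'): continues run of 'b', length=3
  Position 5 ('a'): new char, reset run to 1
  Position 6 ('b'): new char, reset run to 1
  Position 7 ('a'): new char, reset run to 1
  Position 8 ('a'): continues run of 'a', length=2
  Position 9 ('a'): continues run of 'a', length=3
  Position 10 ('c'): new char, reset run to 1
  Position 11 ('b'): new char, reset run to 1
Longest run: 'b' with length 3

3


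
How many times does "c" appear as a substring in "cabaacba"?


Searching for "c" in "cabaacba"
Scanning each position:
  Position 0: "c" => MATCH
  Position 1: "a" => no
  Position 2: "b" => no
  Position 3: "a" => no
  Position 4: "a" => no
  Position 5: "c" => MATCH
  Position 6: "b" => no
  Position 7: "a" => no
Total occurrences: 2

2


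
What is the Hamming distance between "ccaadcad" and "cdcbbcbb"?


Comparing "ccaadcad" and "cdcbbcbb" position by position:
  Position 0: 'c' vs 'c' => same
  Position 1: 'c' vs 'd' => differ
  Position 2: 'a' vs 'c' => differ
  Position 3: 'a' vs 'b' => differ
  Position 4: 'd' vs 'b' => differ
  Position 5: 'c' vs 'c' => same
  Position 6: 'a' vs 'b' => differ
  Position 7: 'd' vs 'b' => differ
Total differences (Hamming distance): 6

6


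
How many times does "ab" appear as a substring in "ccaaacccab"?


Searching for "ab" in "ccaaacccab"
Scanning each position:
  Position 0: "cc" => no
  Position 1: "ca" => no
  Position 2: "aa" => no
  Position 3: "aa" => no
  Position 4: "ac" => no
  Position 5: "cc" => no
  Position 6: "cc" => no
  Position 7: "ca" => no
  Position 8: "ab" => MATCH
Total occurrences: 1

1


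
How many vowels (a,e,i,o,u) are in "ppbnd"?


Input: ppbnd
Checking each character:
  'p' at position 0: consonant
  'p' at position 1: consonant
  'b' at position 2: consonant
  'n' at position 3: consonant
  'd' at position 4: consonant
Total vowels: 0

0


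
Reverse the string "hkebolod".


Input: hkebolod
Reading characters right to left:
  Position 7: 'd'
  Position 6: 'o'
  Position 5: 'l'
  Position 4: 'o'
  Position 3: 'b'
  Position 2: 'e'
  Position 1: 'k'
  Position 0: 'h'
Reversed: dolobekh

dolobekh


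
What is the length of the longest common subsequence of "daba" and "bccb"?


LCS of "daba" and "bccb"
DP table:
           b    c    c    b
      0    0    0    0    0
  d   0    0    0    0    0
  a   0    0    0    0    0
  b   0    1    1    1    1
  a   0    1    1    1    1
LCS length = dp[4][4] = 1

1


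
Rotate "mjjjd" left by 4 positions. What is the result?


Input: "mjjjd", rotate left by 4
First 4 characters: "mjjj"
Remaining characters: "d"
Concatenate remaining + first: "d" + "mjjj" = "dmjjj"

dmjjj


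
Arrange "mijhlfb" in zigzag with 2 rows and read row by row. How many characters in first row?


Zigzag "mijhlfb" into 2 rows:
Placing characters:
  'm' => row 0
  'i' => row 1
  'j' => row 0
  'h' => row 1
  'l' => row 0
  'f' => row 1
  'b' => row 0
Rows:
  Row 0: "mjlb"
  Row 1: "ihf"
First row length: 4

4


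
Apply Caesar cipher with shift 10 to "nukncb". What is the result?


Caesar cipher: shift "nukncb" by 10
  'n' (pos 13) + 10 = pos 23 = 'x'
  'u' (pos 20) + 10 = pos 4 = 'e'
  'k' (pos 10) + 10 = pos 20 = 'u'
  'n' (pos 13) + 10 = pos 23 = 'x'
  'c' (pos 2) + 10 = pos 12 = 'm'
  'b' (pos 1) + 10 = pos 11 = 'l'
Result: xeuxml

xeuxml


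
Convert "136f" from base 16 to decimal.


Input: "136f" in base 16
Positional expansion:
  Digit '1' (value 1) x 16^3 = 4096
  Digit '3' (value 3) x 16^2 = 768
  Digit '6' (value 6) x 16^1 = 96
  Digit 'f' (value 15) x 16^0 = 15
Sum = 4975

4975


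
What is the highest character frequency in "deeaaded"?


Input: deeaaded
Character counts:
  'a': 2
  'd': 3
  'e': 3
Maximum frequency: 3

3


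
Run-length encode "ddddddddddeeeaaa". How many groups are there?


Input: ddddddddddeeeaaa
Scanning for consecutive runs:
  Group 1: 'd' x 10 (positions 0-9)
  Group 2: 'e' x 3 (positions 10-12)
  Group 3: 'a' x 3 (positions 13-15)
Total groups: 3

3


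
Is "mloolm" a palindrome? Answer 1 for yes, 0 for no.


Input: mloolm
Reversed: mloolm
  Compare pos 0 ('m') with pos 5 ('m'): match
  Compare pos 1 ('l') with pos 4 ('l'): match
  Compare pos 2 ('o') with pos 3 ('o'): match
Result: palindrome

1


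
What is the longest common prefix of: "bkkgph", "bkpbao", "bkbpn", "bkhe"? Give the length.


Words: bkkgph, bkpbao, bkbpn, bkhe
  Position 0: all 'b' => match
  Position 1: all 'k' => match
  Position 2: ('k', 'p', 'b', 'h') => mismatch, stop
LCP = "bk" (length 2)

2


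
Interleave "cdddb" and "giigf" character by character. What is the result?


Interleaving "cdddb" and "giigf":
  Position 0: 'c' from first, 'g' from second => "cg"
  Position 1: 'd' from first, 'i' from second => "di"
  Position 2: 'd' from first, 'i' from second => "di"
  Position 3: 'd' from first, 'g' from second => "dg"
  Position 4: 'b' from first, 'f' from second => "bf"
Result: cgdididgbf

cgdididgbf


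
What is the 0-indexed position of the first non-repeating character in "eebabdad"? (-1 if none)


Input: eebabdad
Character frequencies:
  'a': 2
  'b': 2
  'd': 2
  'e': 2
Scanning left to right for freq == 1:
  Position 0 ('e'): freq=2, skip
  Position 1 ('e'): freq=2, skip
  Position 2 ('b'): freq=2, skip
  Position 3 ('a'): freq=2, skip
  Position 4 ('b'): freq=2, skip
  Position 5 ('d'): freq=2, skip
  Position 6 ('a'): freq=2, skip
  Position 7 ('d'): freq=2, skip
  No unique character found => answer = -1

-1


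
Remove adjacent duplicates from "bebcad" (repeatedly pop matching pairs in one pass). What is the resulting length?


Input: bebcad
Stack-based adjacent duplicate removal:
  Read 'b': push. Stack: b
  Read 'e': push. Stack: be
  Read 'b': push. Stack: beb
  Read 'c': push. Stack: bebc
  Read 'a': push. Stack: bebca
  Read 'd': push. Stack: bebcad
Final stack: "bebcad" (length 6)

6


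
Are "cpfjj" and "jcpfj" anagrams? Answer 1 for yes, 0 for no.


Strings: "cpfjj", "jcpfj"
Sorted first:  cfjjp
Sorted second: cfjjp
Sorted forms match => anagrams

1


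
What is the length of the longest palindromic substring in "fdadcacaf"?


Input: "fdadcacaf"
Checking substrings for palindromes:
  [1:4] "dad" (len 3) => palindrome
  [4:7] "cac" (len 3) => palindrome
  [5:8] "aca" (len 3) => palindrome
Longest palindromic substring: "dad" with length 3

3


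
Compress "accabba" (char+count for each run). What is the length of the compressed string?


Input: accabba
Runs:
  'a' x 1 => "a1"
  'c' x 2 => "c2"
  'a' x 1 => "a1"
  'b' x 2 => "b2"
  'a' x 1 => "a1"
Compressed: "a1c2a1b2a1"
Compressed length: 10

10


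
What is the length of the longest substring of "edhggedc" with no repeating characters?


Input: "edhggedc"
Sliding window (track last position of each char):
  Position 0 ('e'): window [0,0] length 1 -- new best
  Position 1 ('d'): window [0,1] length 2 -- new best
  Position 2 ('h'): window [0,2] length 3 -- new best
  Position 3 ('g'): window [0,3] length 4 -- new best
  Position 4 ('g'): repeat (last at 3), move window start to 4
  Position 4 ('g'): window [4,4] length 1
  Position 5 ('e'): window [4,5] length 2
  Position 6 ('d'): window [4,6] length 3
  Position 7 ('c'): window [4,7] length 4
Longest substring with no repeats: "edhg" with length 4

4


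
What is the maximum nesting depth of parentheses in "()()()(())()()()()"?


Input: "()()()(())()()()()"
Tracking depth:
  Position 0 '(': depth becomes 1
  Position 1 ')': depth becomes 0
  Position 2 '(': depth becomes 1
  Position 3 ')': depth becomes 0
  Position 4 '(': depth becomes 1
  Position 5 ')': depth becomes 0
  Position 6 '(': depth becomes 1
  Position 7 '(': depth becomes 2
  Position 8 ')': depth becomes 1
  Position 9 ')': depth becomes 0
  Position 10 '(': depth becomes 1
  Position 11 ')': depth becomes 0
  Position 12 '(': depth becomes 1
  Position 13 ')': depth becomes 0
  Position 14 '(': depth becomes 1
  Position 15 ')': depth becomes 0
  Position 16 '(': depth becomes 1
  Position 17 ')': depth becomes 0
Maximum depth reached: 2

2


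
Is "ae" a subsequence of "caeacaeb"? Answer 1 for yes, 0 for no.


Check if "ae" is a subsequence of "caeacaeb"
Greedy scan:
  Position 0 ('c'): no match needed
  Position 1 ('a'): matches sub[0] = 'a'
  Position 2 ('e'): matches sub[1] = 'e'
  Position 3 ('a'): no match needed
  Position 4 ('c'): no match needed
  Position 5 ('a'): no match needed
  Position 6 ('e'): no match needed
  Position 7 ('b'): no match needed
All 2 characters matched => is a subsequence

1


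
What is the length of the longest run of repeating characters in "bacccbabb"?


Input: "bacccbabb"
Scanning for longest run:
  Position 1 ('a'): new char, reset run to 1
  Position 2 ('c'): new char, reset run to 1
  Position 3 ('c'): continues run of 'c', length=2
  Position 4 ('c'): continues run of 'c', length=3
  Position 5 ('b'): new char, reset run to 1
  Position 6 ('a'): new char, reset run to 1
  Position 7 ('b'): new char, reset run to 1
  Position 8 ('b'): continues run of 'b', length=2
Longest run: 'c' with length 3

3


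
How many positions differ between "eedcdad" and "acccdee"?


Comparing "eedcdad" and "acccdee" position by position:
  Position 0: 'e' vs 'a' => DIFFER
  Position 1: 'e' vs 'c' => DIFFER
  Position 2: 'd' vs 'c' => DIFFER
  Position 3: 'c' vs 'c' => same
  Position 4: 'd' vs 'd' => same
  Position 5: 'a' vs 'e' => DIFFER
  Position 6: 'd' vs 'e' => DIFFER
Positions that differ: 5

5


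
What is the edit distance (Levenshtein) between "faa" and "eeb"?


Computing edit distance: "faa" -> "eeb"
DP table:
           e    e    b
      0    1    2    3
  f   1    1    2    3
  a   2    2    2    3
  a   3    3    3    3
Edit distance = dp[3][3] = 3

3


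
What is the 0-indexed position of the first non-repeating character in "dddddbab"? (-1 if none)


Input: dddddbab
Character frequencies:
  'a': 1
  'b': 2
  'd': 5
Scanning left to right for freq == 1:
  Position 0 ('d'): freq=5, skip
  Position 1 ('d'): freq=5, skip
  Position 2 ('d'): freq=5, skip
  Position 3 ('d'): freq=5, skip
  Position 4 ('d'): freq=5, skip
  Position 5 ('b'): freq=2, skip
  Position 6 ('a'): unique! => answer = 6

6


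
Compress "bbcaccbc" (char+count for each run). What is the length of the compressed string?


Input: bbcaccbc
Runs:
  'b' x 2 => "b2"
  'c' x 1 => "c1"
  'a' x 1 => "a1"
  'c' x 2 => "c2"
  'b' x 1 => "b1"
  'c' x 1 => "c1"
Compressed: "b2c1a1c2b1c1"
Compressed length: 12

12


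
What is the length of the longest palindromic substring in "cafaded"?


Input: "cafaded"
Checking substrings for palindromes:
  [1:4] "afa" (len 3) => palindrome
  [4:7] "ded" (len 3) => palindrome
Longest palindromic substring: "afa" with length 3

3


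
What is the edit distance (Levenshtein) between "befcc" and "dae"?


Computing edit distance: "befcc" -> "dae"
DP table:
           d    a    e
      0    1    2    3
  b   1    1    2    3
  e   2    2    2    2
  f   3    3    3    3
  c   4    4    4    4
  c   5    5    5    5
Edit distance = dp[5][3] = 5

5


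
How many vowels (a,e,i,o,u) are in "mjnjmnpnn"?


Input: mjnjmnpnn
Checking each character:
  'm' at position 0: consonant
  'j' at position 1: consonant
  'n' at position 2: consonant
  'j' at position 3: consonant
  'm' at position 4: consonant
  'n' at position 5: consonant
  'p' at position 6: consonant
  'n' at position 7: consonant
  'n' at position 8: consonant
Total vowels: 0

0


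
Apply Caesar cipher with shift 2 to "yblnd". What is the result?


Caesar cipher: shift "yblnd" by 2
  'y' (pos 24) + 2 = pos 0 = 'a'
  'b' (pos 1) + 2 = pos 3 = 'd'
  'l' (pos 11) + 2 = pos 13 = 'n'
  'n' (pos 13) + 2 = pos 15 = 'p'
  'd' (pos 3) + 2 = pos 5 = 'f'
Result: adnpf

adnpf


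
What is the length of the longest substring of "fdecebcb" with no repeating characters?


Input: "fdecebcb"
Sliding window (track last position of each char):
  Position 0 ('f'): window [0,0] length 1 -- new best
  Position 1 ('d'): window [0,1] length 2 -- new best
  Position 2 ('e'): window [0,2] length 3 -- new best
  Position 3 ('c'): window [0,3] length 4 -- new best
  Position 4 ('e'): repeat (last at 2), move window start to 3
  Position 4 ('e'): window [3,4] length 2
  Position 5 ('b'): window [3,5] length 3
  Position 6 ('c'): repeat (last at 3), move window start to 4
  Position 6 ('c'): window [4,6] length 3
  Position 7 ('b'): repeat (last at 5), move window start to 6
  Position 7 ('b'): window [6,7] length 2
Longest substring with no repeats: "fdec" with length 4

4


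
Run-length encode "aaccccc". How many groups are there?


Input: aaccccc
Scanning for consecutive runs:
  Group 1: 'a' x 2 (positions 0-1)
  Group 2: 'c' x 5 (positions 2-6)
Total groups: 2

2


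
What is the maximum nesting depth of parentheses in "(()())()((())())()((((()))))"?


Input: "(()())()((())())()((((()))))"
Tracking depth:
  Position 0 '(': depth becomes 1
  Position 1 '(': depth becomes 2
  Position 2 ')': depth becomes 1
  Position 3 '(': depth becomes 2
  Position 4 ')': depth becomes 1
  Position 5 ')': depth becomes 0
  Position 6 '(': depth becomes 1
  Position 7 ')': depth becomes 0
  Position 8 '(': depth becomes 1
  Position 9 '(': depth becomes 2
  Position 10 '(': depth becomes 3
  Position 11 ')': depth becomes 2
  Position 12 ')': depth becomes 1
  Position 13 '(': depth becomes 2
  Position 14 ')': depth becomes 1
  Position 15 ')': depth becomes 0
  Position 16 '(': depth becomes 1
  Position 17 ')': depth becomes 0
  Position 18 '(': depth becomes 1
  Position 19 '(': depth becomes 2
  Position 20 '(': depth becomes 3
  Position 21 '(': depth becomes 4
  Position 22 '(': depth becomes 5
  Position 23 ')': depth becomes 4
  Position 24 ')': depth becomes 3
  Position 25 ')': depth becomes 2
  Position 26 ')': depth becomes 1
  Position 27 ')': depth becomes 0
Maximum depth reached: 5

5


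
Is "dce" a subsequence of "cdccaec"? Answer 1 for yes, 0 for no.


Check if "dce" is a subsequence of "cdccaec"
Greedy scan:
  Position 0 ('c'): no match needed
  Position 1 ('d'): matches sub[0] = 'd'
  Position 2 ('c'): matches sub[1] = 'c'
  Position 3 ('c'): no match needed
  Position 4 ('a'): no match needed
  Position 5 ('e'): matches sub[2] = 'e'
  Position 6 ('c'): no match needed
All 3 characters matched => is a subsequence

1


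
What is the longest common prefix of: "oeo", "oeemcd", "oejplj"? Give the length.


Words: oeo, oeemcd, oejplj
  Position 0: all 'o' => match
  Position 1: all 'e' => match
  Position 2: ('o', 'e', 'j') => mismatch, stop
LCP = "oe" (length 2)

2


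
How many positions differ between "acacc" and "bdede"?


Comparing "acacc" and "bdede" position by position:
  Position 0: 'a' vs 'b' => DIFFER
  Position 1: 'c' vs 'd' => DIFFER
  Position 2: 'a' vs 'e' => DIFFER
  Position 3: 'c' vs 'd' => DIFFER
  Position 4: 'c' vs 'e' => DIFFER
Positions that differ: 5

5


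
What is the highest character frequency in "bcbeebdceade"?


Input: bcbeebdceade
Character counts:
  'a': 1
  'b': 3
  'c': 2
  'd': 2
  'e': 4
Maximum frequency: 4

4


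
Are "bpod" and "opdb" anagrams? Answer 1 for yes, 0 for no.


Strings: "bpod", "opdb"
Sorted first:  bdop
Sorted second: bdop
Sorted forms match => anagrams

1


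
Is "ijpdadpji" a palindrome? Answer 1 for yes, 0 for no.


Input: ijpdadpji
Reversed: ijpdadpji
  Compare pos 0 ('i') with pos 8 ('i'): match
  Compare pos 1 ('j') with pos 7 ('j'): match
  Compare pos 2 ('p') with pos 6 ('p'): match
  Compare pos 3 ('d') with pos 5 ('d'): match
Result: palindrome

1


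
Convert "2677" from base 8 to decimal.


Input: "2677" in base 8
Positional expansion:
  Digit '2' (value 2) x 8^3 = 1024
  Digit '6' (value 6) x 8^2 = 384
  Digit '7' (value 7) x 8^1 = 56
  Digit '7' (value 7) x 8^0 = 7
Sum = 1471

1471


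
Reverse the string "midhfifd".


Input: midhfifd
Reading characters right to left:
  Position 7: 'd'
  Position 6: 'f'
  Position 5: 'i'
  Position 4: 'f'
  Position 3: 'h'
  Position 2: 'd'
  Position 1: 'i'
  Position 0: 'm'
Reversed: dfifhdim

dfifhdim


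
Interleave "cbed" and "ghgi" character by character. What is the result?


Interleaving "cbed" and "ghgi":
  Position 0: 'c' from first, 'g' from second => "cg"
  Position 1: 'b' from first, 'h' from second => "bh"
  Position 2: 'e' from first, 'g' from second => "eg"
  Position 3: 'd' from first, 'i' from second => "di"
Result: cgbhegdi

cgbhegdi


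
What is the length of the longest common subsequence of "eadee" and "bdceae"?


LCS of "eadee" and "bdceae"
DP table:
           b    d    c    e    a    e
      0    0    0    0    0    0    0
  e   0    0    0    0    1    1    1
  a   0    0    0    0    1    2    2
  d   0    0    1    1    1    2    2
  e   0    0    1    1    2    2    3
  e   0    0    1    1    2    2    3
LCS length = dp[5][6] = 3

3


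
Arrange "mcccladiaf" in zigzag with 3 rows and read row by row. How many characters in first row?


Zigzag "mcccladiaf" into 3 rows:
Placing characters:
  'm' => row 0
  'c' => row 1
  'c' => row 2
  'c' => row 1
  'l' => row 0
  'a' => row 1
  'd' => row 2
  'i' => row 1
  'a' => row 0
  'f' => row 1
Rows:
  Row 0: "mla"
  Row 1: "ccaif"
  Row 2: "cd"
First row length: 3

3


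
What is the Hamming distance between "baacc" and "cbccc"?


Comparing "baacc" and "cbccc" position by position:
  Position 0: 'b' vs 'c' => differ
  Position 1: 'a' vs 'b' => differ
  Position 2: 'a' vs 'c' => differ
  Position 3: 'c' vs 'c' => same
  Position 4: 'c' vs 'c' => same
Total differences (Hamming distance): 3

3


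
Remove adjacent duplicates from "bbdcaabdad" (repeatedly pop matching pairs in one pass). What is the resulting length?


Input: bbdcaabdad
Stack-based adjacent duplicate removal:
  Read 'b': push. Stack: b
  Read 'b': matches stack top 'b' => pop. Stack: (empty)
  Read 'd': push. Stack: d
  Read 'c': push. Stack: dc
  Read 'a': push. Stack: dca
  Read 'a': matches stack top 'a' => pop. Stack: dc
  Read 'b': push. Stack: dcb
  Read 'd': push. Stack: dcbd
  Read 'a': push. Stack: dcbda
  Read 'd': push. Stack: dcbdad
Final stack: "dcbdad" (length 6)

6


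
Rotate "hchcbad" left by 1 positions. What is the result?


Input: "hchcbad", rotate left by 1
First 1 characters: "h"
Remaining characters: "chcbad"
Concatenate remaining + first: "chcbad" + "h" = "chcbadh"

chcbadh


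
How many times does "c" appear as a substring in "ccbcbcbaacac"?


Searching for "c" in "ccbcbcbaacac"
Scanning each position:
  Position 0: "c" => MATCH
  Position 1: "c" => MATCH
  Position 2: "b" => no
  Position 3: "c" => MATCH
  Position 4: "b" => no
  Position 5: "c" => MATCH
  Position 6: "b" => no
  Position 7: "a" => no
  Position 8: "a" => no
  Position 9: "c" => MATCH
  Position 10: "a" => no
  Position 11: "c" => MATCH
Total occurrences: 6

6


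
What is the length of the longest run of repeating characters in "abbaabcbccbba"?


Input: "abbaabcbccbba"
Scanning for longest run:
  Position 1 ('b'): new char, reset run to 1
  Position 2 ('b'): continues run of 'b', length=2
  Position 3 ('a'): new char, reset run to 1
  Position 4 ('a'): continues run of 'a', length=2
  Position 5 ('b'): new char, reset run to 1
  Position 6 ('c'): new char, reset run to 1
  Position 7 ('b'): new char, reset run to 1
  Position 8 ('c'): new char, reset run to 1
  Position 9 ('c'): continues run of 'c', length=2
  Position 10 ('b'): new char, reset run to 1
  Position 11 ('b'): continues run of 'b', length=2
  Position 12 ('a'): new char, reset run to 1
Longest run: 'b' with length 2

2


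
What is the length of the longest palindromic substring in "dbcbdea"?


Input: "dbcbdea"
Checking substrings for palindromes:
  [0:5] "dbcbd" (len 5) => palindrome
  [1:4] "bcb" (len 3) => palindrome
Longest palindromic substring: "dbcbd" with length 5

5


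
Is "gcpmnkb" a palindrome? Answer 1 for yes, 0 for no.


Input: gcpmnkb
Reversed: bknmpcg
  Compare pos 0 ('g') with pos 6 ('b'): MISMATCH
  Compare pos 1 ('c') with pos 5 ('k'): MISMATCH
  Compare pos 2 ('p') with pos 4 ('n'): MISMATCH
Result: not a palindrome

0


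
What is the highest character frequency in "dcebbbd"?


Input: dcebbbd
Character counts:
  'b': 3
  'c': 1
  'd': 2
  'e': 1
Maximum frequency: 3

3


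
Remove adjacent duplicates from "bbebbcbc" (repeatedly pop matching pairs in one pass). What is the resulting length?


Input: bbebbcbc
Stack-based adjacent duplicate removal:
  Read 'b': push. Stack: b
  Read 'b': matches stack top 'b' => pop. Stack: (empty)
  Read 'e': push. Stack: e
  Read 'b': push. Stack: eb
  Read 'b': matches stack top 'b' => pop. Stack: e
  Read 'c': push. Stack: ec
  Read 'b': push. Stack: ecb
  Read 'c': push. Stack: ecbc
Final stack: "ecbc" (length 4)

4


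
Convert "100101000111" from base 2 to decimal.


Input: "100101000111" in base 2
Positional expansion:
  Digit '1' (value 1) x 2^11 = 2048
  Digit '0' (value 0) x 2^10 = 0
  Digit '0' (value 0) x 2^9 = 0
  Digit '1' (value 1) x 2^8 = 256
  Digit '0' (value 0) x 2^7 = 0
  Digit '1' (value 1) x 2^6 = 64
  Digit '0' (value 0) x 2^5 = 0
  Digit '0' (value 0) x 2^4 = 0
  Digit '0' (value 0) x 2^3 = 0
  Digit '1' (value 1) x 2^2 = 4
  Digit '1' (value 1) x 2^1 = 2
  Digit '1' (value 1) x 2^0 = 1
Sum = 2375

2375


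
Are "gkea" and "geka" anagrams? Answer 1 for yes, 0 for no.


Strings: "gkea", "geka"
Sorted first:  aegk
Sorted second: aegk
Sorted forms match => anagrams

1


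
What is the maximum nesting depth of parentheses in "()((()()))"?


Input: "()((()()))"
Tracking depth:
  Position 0 '(': depth becomes 1
  Position 1 ')': depth becomes 0
  Position 2 '(': depth becomes 1
  Position 3 '(': depth becomes 2
  Position 4 '(': depth becomes 3
  Position 5 ')': depth becomes 2
  Position 6 '(': depth becomes 3
  Position 7 ')': depth becomes 2
  Position 8 ')': depth becomes 1
  Position 9 ')': depth becomes 0
Maximum depth reached: 3

3


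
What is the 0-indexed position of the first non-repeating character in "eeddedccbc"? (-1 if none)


Input: eeddedccbc
Character frequencies:
  'b': 1
  'c': 3
  'd': 3
  'e': 3
Scanning left to right for freq == 1:
  Position 0 ('e'): freq=3, skip
  Position 1 ('e'): freq=3, skip
  Position 2 ('d'): freq=3, skip
  Position 3 ('d'): freq=3, skip
  Position 4 ('e'): freq=3, skip
  Position 5 ('d'): freq=3, skip
  Position 6 ('c'): freq=3, skip
  Position 7 ('c'): freq=3, skip
  Position 8 ('b'): unique! => answer = 8

8


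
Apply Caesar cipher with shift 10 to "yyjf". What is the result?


Caesar cipher: shift "yyjf" by 10
  'y' (pos 24) + 10 = pos 8 = 'i'
  'y' (pos 24) + 10 = pos 8 = 'i'
  'j' (pos 9) + 10 = pos 19 = 't'
  'f' (pos 5) + 10 = pos 15 = 'p'
Result: iitp

iitp


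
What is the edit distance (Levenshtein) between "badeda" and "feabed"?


Computing edit distance: "badeda" -> "feabed"
DP table:
           f    e    a    b    e    d
      0    1    2    3    4    5    6
  b   1    1    2    3    3    4    5
  a   2    2    2    2    3    4    5
  d   3    3    3    3    3    4    4
  e   4    4    3    4    4    3    4
  d   5    5    4    4    5    4    3
  a   6    6    5    4    5    5    4
Edit distance = dp[6][6] = 4

4


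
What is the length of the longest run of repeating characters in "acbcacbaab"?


Input: "acbcacbaab"
Scanning for longest run:
  Position 1 ('c'): new char, reset run to 1
  Position 2 ('b'): new char, reset run to 1
  Position 3 ('c'): new char, reset run to 1
  Position 4 ('a'): new char, reset run to 1
  Position 5 ('c'): new char, reset run to 1
  Position 6 ('b'): new char, reset run to 1
  Position 7 ('a'): new char, reset run to 1
  Position 8 ('a'): continues run of 'a', length=2
  Position 9 ('b'): new char, reset run to 1
Longest run: 'a' with length 2

2


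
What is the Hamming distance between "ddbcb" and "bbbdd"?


Comparing "ddbcb" and "bbbdd" position by position:
  Position 0: 'd' vs 'b' => differ
  Position 1: 'd' vs 'b' => differ
  Position 2: 'b' vs 'b' => same
  Position 3: 'c' vs 'd' => differ
  Position 4: 'b' vs 'd' => differ
Total differences (Hamming distance): 4

4


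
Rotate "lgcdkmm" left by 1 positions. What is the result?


Input: "lgcdkmm", rotate left by 1
First 1 characters: "l"
Remaining characters: "gcdkmm"
Concatenate remaining + first: "gcdkmm" + "l" = "gcdkmml"

gcdkmml


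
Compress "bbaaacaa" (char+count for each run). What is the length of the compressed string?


Input: bbaaacaa
Runs:
  'b' x 2 => "b2"
  'a' x 3 => "a3"
  'c' x 1 => "c1"
  'a' x 2 => "a2"
Compressed: "b2a3c1a2"
Compressed length: 8

8


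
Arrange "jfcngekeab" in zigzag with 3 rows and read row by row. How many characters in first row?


Zigzag "jfcngekeab" into 3 rows:
Placing characters:
  'j' => row 0
  'f' => row 1
  'c' => row 2
  'n' => row 1
  'g' => row 0
  'e' => row 1
  'k' => row 2
  'e' => row 1
  'a' => row 0
  'b' => row 1
Rows:
  Row 0: "jga"
  Row 1: "fneeb"
  Row 2: "ck"
First row length: 3

3


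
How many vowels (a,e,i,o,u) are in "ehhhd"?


Input: ehhhd
Checking each character:
  'e' at position 0: vowel (running total: 1)
  'h' at position 1: consonant
  'h' at position 2: consonant
  'h' at position 3: consonant
  'd' at position 4: consonant
Total vowels: 1

1


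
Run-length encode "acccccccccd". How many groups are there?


Input: acccccccccd
Scanning for consecutive runs:
  Group 1: 'a' x 1 (positions 0-0)
  Group 2: 'c' x 9 (positions 1-9)
  Group 3: 'd' x 1 (positions 10-10)
Total groups: 3

3


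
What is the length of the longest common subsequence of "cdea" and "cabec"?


LCS of "cdea" and "cabec"
DP table:
           c    a    b    e    c
      0    0    0    0    0    0
  c   0    1    1    1    1    1
  d   0    1    1    1    1    1
  e   0    1    1    1    2    2
  a   0    1    2    2    2    2
LCS length = dp[4][5] = 2

2


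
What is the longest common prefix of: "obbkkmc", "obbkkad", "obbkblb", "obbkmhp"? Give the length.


Words: obbkkmc, obbkkad, obbkblb, obbkmhp
  Position 0: all 'o' => match
  Position 1: all 'b' => match
  Position 2: all 'b' => match
  Position 3: all 'k' => match
  Position 4: ('k', 'k', 'b', 'm') => mismatch, stop
LCP = "obbk" (length 4)

4


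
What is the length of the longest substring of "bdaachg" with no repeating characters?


Input: "bdaachg"
Sliding window (track last position of each char):
  Position 0 ('b'): window [0,0] length 1 -- new best
  Position 1 ('d'): window [0,1] length 2 -- new best
  Position 2 ('a'): window [0,2] length 3 -- new best
  Position 3 ('a'): repeat (last at 2), move window start to 3
  Position 3 ('a'): window [3,3] length 1
  Position 4 ('c'): window [3,4] length 2
  Position 5 ('h'): window [3,5] length 3
  Position 6 ('g'): window [3,6] length 4 -- new best
Longest substring with no repeats: "achg" with length 4

4


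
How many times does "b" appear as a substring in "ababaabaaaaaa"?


Searching for "b" in "ababaabaaaaaa"
Scanning each position:
  Position 0: "a" => no
  Position 1: "b" => MATCH
  Position 2: "a" => no
  Position 3: "b" => MATCH
  Position 4: "a" => no
  Position 5: "a" => no
  Position 6: "b" => MATCH
  Position 7: "a" => no
  Position 8: "a" => no
  Position 9: "a" => no
  Position 10: "a" => no
  Position 11: "a" => no
  Position 12: "a" => no
Total occurrences: 3

3


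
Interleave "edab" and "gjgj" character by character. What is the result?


Interleaving "edab" and "gjgj":
  Position 0: 'e' from first, 'g' from second => "eg"
  Position 1: 'd' from first, 'j' from second => "dj"
  Position 2: 'a' from first, 'g' from second => "ag"
  Position 3: 'b' from first, 'j' from second => "bj"
Result: egdjagbj

egdjagbj


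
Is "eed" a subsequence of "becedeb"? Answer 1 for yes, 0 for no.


Check if "eed" is a subsequence of "becedeb"
Greedy scan:
  Position 0 ('b'): no match needed
  Position 1 ('e'): matches sub[0] = 'e'
  Position 2 ('c'): no match needed
  Position 3 ('e'): matches sub[1] = 'e'
  Position 4 ('d'): matches sub[2] = 'd'
  Position 5 ('e'): no match needed
  Position 6 ('b'): no match needed
All 3 characters matched => is a subsequence

1


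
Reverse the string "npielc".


Input: npielc
Reading characters right to left:
  Position 5: 'c'
  Position 4: 'l'
  Position 3: 'e'
  Position 2: 'i'
  Position 1: 'p'
  Position 0: 'n'
Reversed: cleipn

cleipn


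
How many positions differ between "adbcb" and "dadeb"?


Comparing "adbcb" and "dadeb" position by position:
  Position 0: 'a' vs 'd' => DIFFER
  Position 1: 'd' vs 'a' => DIFFER
  Position 2: 'b' vs 'd' => DIFFER
  Position 3: 'c' vs 'e' => DIFFER
  Position 4: 'b' vs 'b' => same
Positions that differ: 4

4


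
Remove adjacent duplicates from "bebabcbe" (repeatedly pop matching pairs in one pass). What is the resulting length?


Input: bebabcbe
Stack-based adjacent duplicate removal:
  Read 'b': push. Stack: b
  Read 'e': push. Stack: be
  Read 'b': push. Stack: beb
  Read 'a': push. Stack: beba
  Read 'b': push. Stack: bebab
  Read 'c': push. Stack: bebabc
  Read 'b': push. Stack: bebabcb
  Read 'e': push. Stack: bebabcbe
Final stack: "bebabcbe" (length 8)

8


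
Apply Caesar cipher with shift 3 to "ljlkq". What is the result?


Caesar cipher: shift "ljlkq" by 3
  'l' (pos 11) + 3 = pos 14 = 'o'
  'j' (pos 9) + 3 = pos 12 = 'm'
  'l' (pos 11) + 3 = pos 14 = 'o'
  'k' (pos 10) + 3 = pos 13 = 'n'
  'q' (pos 16) + 3 = pos 19 = 't'
Result: omont

omont


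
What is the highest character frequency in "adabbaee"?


Input: adabbaee
Character counts:
  'a': 3
  'b': 2
  'd': 1
  'e': 2
Maximum frequency: 3

3


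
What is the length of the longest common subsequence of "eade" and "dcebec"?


LCS of "eade" and "dcebec"
DP table:
           d    c    e    b    e    c
      0    0    0    0    0    0    0
  e   0    0    0    1    1    1    1
  a   0    0    0    1    1    1    1
  d   0    1    1    1    1    1    1
  e   0    1    1    2    2    2    2
LCS length = dp[4][6] = 2

2


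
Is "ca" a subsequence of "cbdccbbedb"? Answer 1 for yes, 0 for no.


Check if "ca" is a subsequence of "cbdccbbedb"
Greedy scan:
  Position 0 ('c'): matches sub[0] = 'c'
  Position 1 ('b'): no match needed
  Position 2 ('d'): no match needed
  Position 3 ('c'): no match needed
  Position 4 ('c'): no match needed
  Position 5 ('b'): no match needed
  Position 6 ('b'): no match needed
  Position 7 ('e'): no match needed
  Position 8 ('d'): no match needed
  Position 9 ('b'): no match needed
Only matched 1/2 characters => not a subsequence

0


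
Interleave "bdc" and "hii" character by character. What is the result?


Interleaving "bdc" and "hii":
  Position 0: 'b' from first, 'h' from second => "bh"
  Position 1: 'd' from first, 'i' from second => "di"
  Position 2: 'c' from first, 'i' from second => "ci"
Result: bhdici

bhdici


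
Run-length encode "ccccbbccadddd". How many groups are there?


Input: ccccbbccadddd
Scanning for consecutive runs:
  Group 1: 'c' x 4 (positions 0-3)
  Group 2: 'b' x 2 (positions 4-5)
  Group 3: 'c' x 2 (positions 6-7)
  Group 4: 'a' x 1 (positions 8-8)
  Group 5: 'd' x 4 (positions 9-12)
Total groups: 5

5


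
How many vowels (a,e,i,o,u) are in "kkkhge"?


Input: kkkhge
Checking each character:
  'k' at position 0: consonant
  'k' at position 1: consonant
  'k' at position 2: consonant
  'h' at position 3: consonant
  'g' at position 4: consonant
  'e' at position 5: vowel (running total: 1)
Total vowels: 1

1


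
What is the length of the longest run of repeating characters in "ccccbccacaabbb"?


Input: "ccccbccacaabbb"
Scanning for longest run:
  Position 1 ('c'): continues run of 'c', length=2
  Position 2 ('c'): continues run of 'c', length=3
  Position 3 ('c'): continues run of 'c', length=4
  Position 4 ('b'): new char, reset run to 1
  Position 5 ('c'): new char, reset run to 1
  Position 6 ('c'): continues run of 'c', length=2
  Position 7 ('a'): new char, reset run to 1
  Position 8 ('c'): new char, reset run to 1
  Position 9 ('a'): new char, reset run to 1
  Position 10 ('a'): continues run of 'a', length=2
  Position 11 ('b'): new char, reset run to 1
  Position 12 ('b'): continues run of 'b', length=2
  Position 13 ('b'): continues run of 'b', length=3
Longest run: 'c' with length 4

4


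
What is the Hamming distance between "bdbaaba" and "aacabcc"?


Comparing "bdbaaba" and "aacabcc" position by position:
  Position 0: 'b' vs 'a' => differ
  Position 1: 'd' vs 'a' => differ
  Position 2: 'b' vs 'c' => differ
  Position 3: 'a' vs 'a' => same
  Position 4: 'a' vs 'b' => differ
  Position 5: 'b' vs 'c' => differ
  Position 6: 'a' vs 'c' => differ
Total differences (Hamming distance): 6

6


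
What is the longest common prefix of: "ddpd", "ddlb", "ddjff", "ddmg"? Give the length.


Words: ddpd, ddlb, ddjff, ddmg
  Position 0: all 'd' => match
  Position 1: all 'd' => match
  Position 2: ('p', 'l', 'j', 'm') => mismatch, stop
LCP = "dd" (length 2)

2


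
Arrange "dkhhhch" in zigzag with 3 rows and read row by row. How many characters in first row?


Zigzag "dkhhhch" into 3 rows:
Placing characters:
  'd' => row 0
  'k' => row 1
  'h' => row 2
  'h' => row 1
  'h' => row 0
  'c' => row 1
  'h' => row 2
Rows:
  Row 0: "dh"
  Row 1: "khc"
  Row 2: "hh"
First row length: 2

2


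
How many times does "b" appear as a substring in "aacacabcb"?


Searching for "b" in "aacacabcb"
Scanning each position:
  Position 0: "a" => no
  Position 1: "a" => no
  Position 2: "c" => no
  Position 3: "a" => no
  Position 4: "c" => no
  Position 5: "a" => no
  Position 6: "b" => MATCH
  Position 7: "c" => no
  Position 8: "b" => MATCH
Total occurrences: 2

2


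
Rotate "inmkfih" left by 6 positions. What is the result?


Input: "inmkfih", rotate left by 6
First 6 characters: "inmkfi"
Remaining characters: "h"
Concatenate remaining + first: "h" + "inmkfi" = "hinmkfi"

hinmkfi


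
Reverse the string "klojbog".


Input: klojbog
Reading characters right to left:
  Position 6: 'g'
  Position 5: 'o'
  Position 4: 'b'
  Position 3: 'j'
  Position 2: 'o'
  Position 1: 'l'
  Position 0: 'k'
Reversed: gobjolk

gobjolk


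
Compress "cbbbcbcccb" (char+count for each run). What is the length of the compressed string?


Input: cbbbcbcccb
Runs:
  'c' x 1 => "c1"
  'b' x 3 => "b3"
  'c' x 1 => "c1"
  'b' x 1 => "b1"
  'c' x 3 => "c3"
  'b' x 1 => "b1"
Compressed: "c1b3c1b1c3b1"
Compressed length: 12

12


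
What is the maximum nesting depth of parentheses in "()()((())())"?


Input: "()()((())())"
Tracking depth:
  Position 0 '(': depth becomes 1
  Position 1 ')': depth becomes 0
  Position 2 '(': depth becomes 1
  Position 3 ')': depth becomes 0
  Position 4 '(': depth becomes 1
  Position 5 '(': depth becomes 2
  Position 6 '(': depth becomes 3
  Position 7 ')': depth becomes 2
  Position 8 ')': depth becomes 1
  Position 9 '(': depth becomes 2
  Position 10 ')': depth becomes 1
  Position 11 ')': depth becomes 0
Maximum depth reached: 3

3


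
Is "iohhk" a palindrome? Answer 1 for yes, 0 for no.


Input: iohhk
Reversed: khhoi
  Compare pos 0 ('i') with pos 4 ('k'): MISMATCH
  Compare pos 1 ('o') with pos 3 ('h'): MISMATCH
Result: not a palindrome

0


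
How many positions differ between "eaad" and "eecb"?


Comparing "eaad" and "eecb" position by position:
  Position 0: 'e' vs 'e' => same
  Position 1: 'a' vs 'e' => DIFFER
  Position 2: 'a' vs 'c' => DIFFER
  Position 3: 'd' vs 'b' => DIFFER
Positions that differ: 3

3


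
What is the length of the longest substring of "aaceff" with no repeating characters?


Input: "aaceff"
Sliding window (track last position of each char):
  Position 0 ('a'): window [0,0] length 1 -- new best
  Position 1 ('a'): repeat (last at 0), move window start to 1
  Position 1 ('a'): window [1,1] length 1
  Position 2 ('c'): window [1,2] length 2 -- new best
  Position 3 ('e'): window [1,3] length 3 -- new best
  Position 4 ('f'): window [1,4] length 4 -- new best
  Position 5 ('f'): repeat (last at 4), move window start to 5
  Position 5 ('f'): window [5,5] length 1
Longest substring with no repeats: "acef" with length 4

4


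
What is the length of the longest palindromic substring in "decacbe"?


Input: "decacbe"
Checking substrings for palindromes:
  [2:5] "cac" (len 3) => palindrome
Longest palindromic substring: "cac" with length 3

3


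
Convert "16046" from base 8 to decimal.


Input: "16046" in base 8
Positional expansion:
  Digit '1' (value 1) x 8^4 = 4096
  Digit '6' (value 6) x 8^3 = 3072
  Digit '0' (value 0) x 8^2 = 0
  Digit '4' (value 4) x 8^1 = 32
  Digit '6' (value 6) x 8^0 = 6
Sum = 7206

7206


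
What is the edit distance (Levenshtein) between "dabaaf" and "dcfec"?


Computing edit distance: "dabaaf" -> "dcfec"
DP table:
           d    c    f    e    c
      0    1    2    3    4    5
  d   1    0    1    2    3    4
  a   2    1    1    2    3    4
  b   3    2    2    2    3    4
  a   4    3    3    3    3    4
  a   5    4    4    4    4    4
  f   6    5    5    4    5    5
Edit distance = dp[6][5] = 5

5


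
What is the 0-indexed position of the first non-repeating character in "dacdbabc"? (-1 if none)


Input: dacdbabc
Character frequencies:
  'a': 2
  'b': 2
  'c': 2
  'd': 2
Scanning left to right for freq == 1:
  Position 0 ('d'): freq=2, skip
  Position 1 ('a'): freq=2, skip
  Position 2 ('c'): freq=2, skip
  Position 3 ('d'): freq=2, skip
  Position 4 ('b'): freq=2, skip
  Position 5 ('a'): freq=2, skip
  Position 6 ('b'): freq=2, skip
  Position 7 ('c'): freq=2, skip
  No unique character found => answer = -1

-1


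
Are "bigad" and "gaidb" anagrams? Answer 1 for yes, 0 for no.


Strings: "bigad", "gaidb"
Sorted first:  abdgi
Sorted second: abdgi
Sorted forms match => anagrams

1


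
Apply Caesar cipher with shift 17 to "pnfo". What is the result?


Caesar cipher: shift "pnfo" by 17
  'p' (pos 15) + 17 = pos 6 = 'g'
  'n' (pos 13) + 17 = pos 4 = 'e'
  'f' (pos 5) + 17 = pos 22 = 'w'
  'o' (pos 14) + 17 = pos 5 = 'f'
Result: gewf

gewf


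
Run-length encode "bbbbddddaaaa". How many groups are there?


Input: bbbbddddaaaa
Scanning for consecutive runs:
  Group 1: 'b' x 4 (positions 0-3)
  Group 2: 'd' x 4 (positions 4-7)
  Group 3: 'a' x 4 (positions 8-11)
Total groups: 3

3


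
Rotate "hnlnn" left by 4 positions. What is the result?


Input: "hnlnn", rotate left by 4
First 4 characters: "hnln"
Remaining characters: "n"
Concatenate remaining + first: "n" + "hnln" = "nhnln"

nhnln


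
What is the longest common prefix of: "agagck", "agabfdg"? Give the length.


Words: agagck, agabfdg
  Position 0: all 'a' => match
  Position 1: all 'g' => match
  Position 2: all 'a' => match
  Position 3: ('g', 'b') => mismatch, stop
LCP = "aga" (length 3)

3
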